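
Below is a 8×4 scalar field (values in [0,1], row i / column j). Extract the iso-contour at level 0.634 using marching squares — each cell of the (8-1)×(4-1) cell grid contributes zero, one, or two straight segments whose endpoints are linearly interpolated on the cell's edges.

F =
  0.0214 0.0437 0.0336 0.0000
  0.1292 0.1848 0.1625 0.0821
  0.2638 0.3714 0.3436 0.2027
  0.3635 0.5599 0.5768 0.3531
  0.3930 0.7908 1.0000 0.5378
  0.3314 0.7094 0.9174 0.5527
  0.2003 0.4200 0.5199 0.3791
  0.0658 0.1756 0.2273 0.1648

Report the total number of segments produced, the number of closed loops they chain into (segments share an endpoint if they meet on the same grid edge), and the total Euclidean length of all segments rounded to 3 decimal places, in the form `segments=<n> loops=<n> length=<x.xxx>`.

cell (3,0): code 0100 → (3.321,1.000)–(4.000,0.606)
cell (3,1): code 1100 → (3.135,2.000)–(3.321,1.000)
cell (3,2): code 1000 → (4.000,2.792)–(3.135,2.000)
cell (4,0): code 0110 → (4.000,0.606)–(5.000,0.801)
cell (4,2): code 1001 → (5.000,2.777)–(4.000,2.792)
cell (5,0): code 0010 → (5.000,0.801)–(5.261,1.000)
cell (5,1): code 0011 → (5.261,1.000)–(5.713,2.000)
cell (5,2): code 0001 → (5.713,2.000)–(5.000,2.777)
total: 8 segments, chained into 1 closed loop(s), length Σ = 7.474081

segments=8 loops=1 length=7.474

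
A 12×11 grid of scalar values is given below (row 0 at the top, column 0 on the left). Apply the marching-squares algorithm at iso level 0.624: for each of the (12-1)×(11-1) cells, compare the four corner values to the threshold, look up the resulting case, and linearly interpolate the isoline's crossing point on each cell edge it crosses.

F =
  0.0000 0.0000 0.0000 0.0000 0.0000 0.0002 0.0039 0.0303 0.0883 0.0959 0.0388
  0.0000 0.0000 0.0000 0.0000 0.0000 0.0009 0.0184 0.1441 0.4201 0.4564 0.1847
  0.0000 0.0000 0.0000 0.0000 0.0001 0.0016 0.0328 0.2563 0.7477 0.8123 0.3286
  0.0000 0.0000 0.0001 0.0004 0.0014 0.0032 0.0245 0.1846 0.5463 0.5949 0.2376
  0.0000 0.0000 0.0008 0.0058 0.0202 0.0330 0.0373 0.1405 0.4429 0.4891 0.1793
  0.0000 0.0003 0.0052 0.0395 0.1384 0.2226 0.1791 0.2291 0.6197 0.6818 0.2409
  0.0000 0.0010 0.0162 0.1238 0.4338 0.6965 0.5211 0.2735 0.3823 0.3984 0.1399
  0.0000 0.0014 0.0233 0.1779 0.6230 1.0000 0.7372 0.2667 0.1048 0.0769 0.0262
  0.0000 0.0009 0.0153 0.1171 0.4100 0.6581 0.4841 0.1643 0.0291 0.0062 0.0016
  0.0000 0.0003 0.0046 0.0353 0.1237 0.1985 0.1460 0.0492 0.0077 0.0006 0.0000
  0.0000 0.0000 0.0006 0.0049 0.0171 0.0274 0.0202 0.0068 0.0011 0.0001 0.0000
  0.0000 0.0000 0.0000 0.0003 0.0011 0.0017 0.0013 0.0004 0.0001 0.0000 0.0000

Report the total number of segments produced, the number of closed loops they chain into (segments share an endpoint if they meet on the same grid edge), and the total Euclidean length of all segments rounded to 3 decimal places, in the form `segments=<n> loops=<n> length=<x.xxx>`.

segments=20 loops=3 length=13.757

cell (1,7): code 0100 → (1.622,8.000)–(2.000,7.748)
cell (1,8): code 1100 → (1.471,9.000)–(1.622,8.000)
cell (1,9): code 1000 → (2.000,9.389)–(1.471,9.000)
cell (2,7): code 0010 → (2.000,7.748)–(2.614,8.000)
cell (2,8): code 0011 → (2.614,8.000)–(2.866,9.000)
cell (2,9): code 0001 → (2.866,9.000)–(2.000,9.389)
cell (4,8): code 0100 → (4.700,9.000)–(5.000,8.069)
cell (4,9): code 1000 → (5.000,9.131)–(4.700,9.000)
cell (5,4): code 0100 → (5.847,5.000)–(6.000,4.724)
cell (5,5): code 1000 → (6.000,5.413)–(5.847,5.000)
cell (5,8): code 0010 → (5.000,8.069)–(5.204,9.000)
cell (5,9): code 0001 → (5.204,9.000)–(5.000,9.131)
cell (6,4): code 0110 → (6.000,4.724)–(7.000,4.003)
cell (6,5): code 1101 → (6.476,6.000)–(6.000,5.413)
cell (6,6): code 1000 → (7.000,6.241)–(6.476,6.000)
cell (7,4): code 0110 → (7.000,4.003)–(8.000,4.863)
cell (7,5): code 1011 → (8.000,5.196)–(7.447,6.000)
cell (7,6): code 0001 → (7.447,6.000)–(7.000,6.241)
cell (8,4): code 0010 → (8.000,4.863)–(8.074,5.000)
cell (8,5): code 0001 → (8.074,5.000)–(8.000,5.196)
total: 20 segments, chained into 3 closed loop(s), length Σ = 13.756785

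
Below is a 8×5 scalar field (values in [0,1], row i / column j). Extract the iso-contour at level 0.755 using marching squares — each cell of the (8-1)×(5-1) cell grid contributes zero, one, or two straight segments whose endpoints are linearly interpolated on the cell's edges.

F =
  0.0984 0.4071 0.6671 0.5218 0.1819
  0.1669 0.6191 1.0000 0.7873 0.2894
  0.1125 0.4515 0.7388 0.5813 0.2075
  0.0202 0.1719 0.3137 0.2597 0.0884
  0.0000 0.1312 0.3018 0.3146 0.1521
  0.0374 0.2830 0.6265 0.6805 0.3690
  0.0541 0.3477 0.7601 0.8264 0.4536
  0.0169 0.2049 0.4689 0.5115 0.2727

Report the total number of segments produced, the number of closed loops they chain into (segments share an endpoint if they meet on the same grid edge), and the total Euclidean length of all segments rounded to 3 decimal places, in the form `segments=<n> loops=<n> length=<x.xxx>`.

cell (0,1): code 0100 → (0.264,2.000)–(1.000,1.357)
cell (0,2): code 1100 → (0.878,3.000)–(0.264,2.000)
cell (0,3): code 1000 → (1.000,3.065)–(0.878,3.000)
cell (1,1): code 0010 → (1.000,1.357)–(1.938,2.000)
cell (1,2): code 0011 → (1.938,2.000)–(1.157,3.000)
cell (1,3): code 0001 → (1.157,3.000)–(1.000,3.065)
cell (5,1): code 0100 → (5.962,2.000)–(6.000,1.988)
cell (5,2): code 1100 → (5.511,3.000)–(5.962,2.000)
cell (5,3): code 1000 → (6.000,3.192)–(5.511,3.000)
cell (6,1): code 0010 → (6.000,1.988)–(6.018,2.000)
cell (6,2): code 0011 → (6.018,2.000)–(6.227,3.000)
cell (6,3): code 0001 → (6.227,3.000)–(6.000,3.192)
total: 12 segments, chained into 2 closed loop(s), length Σ = 7.867503

segments=12 loops=2 length=7.868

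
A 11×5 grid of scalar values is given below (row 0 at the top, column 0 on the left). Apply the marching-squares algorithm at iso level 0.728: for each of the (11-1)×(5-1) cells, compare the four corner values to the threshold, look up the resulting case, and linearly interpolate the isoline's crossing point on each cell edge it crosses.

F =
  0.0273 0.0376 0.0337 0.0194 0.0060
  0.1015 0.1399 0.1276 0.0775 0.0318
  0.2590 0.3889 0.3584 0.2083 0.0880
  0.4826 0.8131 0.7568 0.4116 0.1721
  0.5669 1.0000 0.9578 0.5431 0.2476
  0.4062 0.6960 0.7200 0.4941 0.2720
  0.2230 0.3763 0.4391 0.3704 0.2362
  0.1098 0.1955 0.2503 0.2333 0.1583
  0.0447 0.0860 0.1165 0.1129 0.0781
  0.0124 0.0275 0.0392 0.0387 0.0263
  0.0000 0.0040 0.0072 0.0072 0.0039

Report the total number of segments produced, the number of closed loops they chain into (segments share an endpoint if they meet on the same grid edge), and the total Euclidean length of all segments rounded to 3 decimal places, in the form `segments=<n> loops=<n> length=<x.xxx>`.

cell (2,0): code 0100 → (2.799,1.000)–(3.000,0.743)
cell (2,1): code 1100 → (2.928,2.000)–(2.799,1.000)
cell (2,2): code 1000 → (3.000,2.083)–(2.928,2.000)
cell (3,0): code 0110 → (3.000,0.743)–(4.000,0.372)
cell (3,2): code 1001 → (4.000,2.554)–(3.000,2.083)
cell (4,0): code 0010 → (4.000,0.372)–(4.895,1.000)
cell (4,1): code 0011 → (4.895,1.000)–(4.966,2.000)
cell (4,2): code 0001 → (4.966,2.000)–(4.000,2.554)
total: 8 segments, chained into 1 closed loop(s), length Σ = 6.826367

segments=8 loops=1 length=6.826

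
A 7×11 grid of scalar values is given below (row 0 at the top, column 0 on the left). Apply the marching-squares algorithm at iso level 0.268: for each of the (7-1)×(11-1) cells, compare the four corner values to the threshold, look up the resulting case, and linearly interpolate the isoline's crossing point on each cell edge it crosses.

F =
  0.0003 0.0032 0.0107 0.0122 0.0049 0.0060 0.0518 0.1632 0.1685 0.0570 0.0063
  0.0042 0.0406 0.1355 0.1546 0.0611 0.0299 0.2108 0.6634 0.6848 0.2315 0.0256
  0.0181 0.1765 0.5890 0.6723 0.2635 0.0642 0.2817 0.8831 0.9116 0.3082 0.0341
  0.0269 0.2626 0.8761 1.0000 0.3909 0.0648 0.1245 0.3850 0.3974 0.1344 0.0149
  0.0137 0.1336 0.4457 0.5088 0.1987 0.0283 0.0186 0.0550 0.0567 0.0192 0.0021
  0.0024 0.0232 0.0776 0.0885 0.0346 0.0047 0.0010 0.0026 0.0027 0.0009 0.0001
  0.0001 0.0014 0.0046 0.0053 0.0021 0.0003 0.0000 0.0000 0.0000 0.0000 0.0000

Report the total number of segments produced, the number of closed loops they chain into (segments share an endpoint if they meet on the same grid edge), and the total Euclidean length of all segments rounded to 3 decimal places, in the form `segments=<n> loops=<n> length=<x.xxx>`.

cell (0,6): code 0100 → (0.210,7.000)–(1.000,6.126)
cell (0,7): code 1100 → (0.193,8.000)–(0.210,7.000)
cell (0,8): code 1000 → (1.000,8.919)–(0.193,8.000)
cell (1,1): code 0100 → (1.292,2.000)–(2.000,1.222)
cell (1,2): code 1100 → (1.219,3.000)–(1.292,2.000)
cell (1,3): code 1000 → (2.000,3.989)–(1.219,3.000)
cell (1,5): code 0100 → (1.807,6.000)–(2.000,5.937)
cell (1,6): code 1110 → (1.000,6.126)–(1.807,6.000)
cell (1,8): code 1101 → (1.476,9.000)–(1.000,8.919)
cell (1,9): code 1000 → (2.000,9.147)–(1.476,9.000)
cell (2,1): code 0110 → (2.000,1.222)–(3.000,1.009)
cell (2,3): code 1101 → (2.035,4.000)–(2.000,3.989)
cell (2,4): code 1000 → (3.000,4.377)–(2.035,4.000)
cell (2,5): code 0010 → (2.000,5.937)–(2.087,6.000)
cell (2,6): code 0111 → (2.087,6.000)–(3.000,6.551)
cell (2,8): code 1011 → (3.000,8.492)–(2.231,9.000)
cell (2,9): code 0001 → (2.231,9.000)–(2.000,9.147)
cell (3,1): code 0110 → (3.000,1.009)–(4.000,1.431)
cell (3,3): code 1011 → (4.000,3.777)–(3.639,4.000)
cell (3,4): code 0001 → (3.639,4.000)–(3.000,4.377)
cell (3,6): code 0010 → (3.000,6.551)–(3.355,7.000)
cell (3,7): code 0011 → (3.355,7.000)–(3.380,8.000)
cell (3,8): code 0001 → (3.380,8.000)–(3.000,8.492)
cell (4,1): code 0010 → (4.000,1.431)–(4.483,2.000)
cell (4,2): code 0011 → (4.483,2.000)–(4.573,3.000)
cell (4,3): code 0001 → (4.573,3.000)–(4.000,3.777)
total: 26 segments, chained into 2 closed loop(s), length Σ = 20.388887

segments=26 loops=2 length=20.389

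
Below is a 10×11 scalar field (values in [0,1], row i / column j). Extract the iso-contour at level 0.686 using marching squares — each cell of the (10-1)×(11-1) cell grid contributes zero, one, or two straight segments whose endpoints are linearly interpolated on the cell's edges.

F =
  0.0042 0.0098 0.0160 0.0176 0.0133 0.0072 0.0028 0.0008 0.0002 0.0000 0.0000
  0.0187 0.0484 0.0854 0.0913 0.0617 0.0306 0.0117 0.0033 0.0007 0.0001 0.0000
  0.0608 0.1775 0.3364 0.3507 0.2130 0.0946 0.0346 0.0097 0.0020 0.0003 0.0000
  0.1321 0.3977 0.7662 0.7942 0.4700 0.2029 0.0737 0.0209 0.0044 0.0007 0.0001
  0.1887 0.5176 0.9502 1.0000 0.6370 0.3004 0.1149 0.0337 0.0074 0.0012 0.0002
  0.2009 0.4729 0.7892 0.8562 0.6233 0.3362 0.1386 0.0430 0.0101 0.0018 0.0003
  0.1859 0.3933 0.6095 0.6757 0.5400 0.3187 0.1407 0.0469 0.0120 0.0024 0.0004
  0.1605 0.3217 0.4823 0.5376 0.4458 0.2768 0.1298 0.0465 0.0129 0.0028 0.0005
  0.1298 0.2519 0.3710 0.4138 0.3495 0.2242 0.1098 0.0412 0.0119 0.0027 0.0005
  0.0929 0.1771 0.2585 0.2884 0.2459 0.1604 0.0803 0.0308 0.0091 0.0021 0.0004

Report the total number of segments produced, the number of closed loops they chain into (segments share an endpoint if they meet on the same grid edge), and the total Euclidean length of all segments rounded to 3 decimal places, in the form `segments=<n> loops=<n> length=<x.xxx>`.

cell (2,1): code 0100 → (2.813,2.000)–(3.000,1.782)
cell (2,2): code 1100 → (2.756,3.000)–(2.813,2.000)
cell (2,3): code 1000 → (3.000,3.334)–(2.756,3.000)
cell (3,1): code 0110 → (3.000,1.782)–(4.000,1.389)
cell (3,3): code 1001 → (4.000,3.865)–(3.000,3.334)
cell (4,1): code 0110 → (4.000,1.389)–(5.000,1.674)
cell (4,3): code 1001 → (5.000,3.731)–(4.000,3.865)
cell (5,1): code 0010 → (5.000,1.674)–(5.574,2.000)
cell (5,2): code 0011 → (5.574,2.000)–(5.943,3.000)
cell (5,3): code 0001 → (5.943,3.000)–(5.000,3.731)
total: 10 segments, chained into 1 closed loop(s), length Σ = 8.876477

segments=10 loops=1 length=8.876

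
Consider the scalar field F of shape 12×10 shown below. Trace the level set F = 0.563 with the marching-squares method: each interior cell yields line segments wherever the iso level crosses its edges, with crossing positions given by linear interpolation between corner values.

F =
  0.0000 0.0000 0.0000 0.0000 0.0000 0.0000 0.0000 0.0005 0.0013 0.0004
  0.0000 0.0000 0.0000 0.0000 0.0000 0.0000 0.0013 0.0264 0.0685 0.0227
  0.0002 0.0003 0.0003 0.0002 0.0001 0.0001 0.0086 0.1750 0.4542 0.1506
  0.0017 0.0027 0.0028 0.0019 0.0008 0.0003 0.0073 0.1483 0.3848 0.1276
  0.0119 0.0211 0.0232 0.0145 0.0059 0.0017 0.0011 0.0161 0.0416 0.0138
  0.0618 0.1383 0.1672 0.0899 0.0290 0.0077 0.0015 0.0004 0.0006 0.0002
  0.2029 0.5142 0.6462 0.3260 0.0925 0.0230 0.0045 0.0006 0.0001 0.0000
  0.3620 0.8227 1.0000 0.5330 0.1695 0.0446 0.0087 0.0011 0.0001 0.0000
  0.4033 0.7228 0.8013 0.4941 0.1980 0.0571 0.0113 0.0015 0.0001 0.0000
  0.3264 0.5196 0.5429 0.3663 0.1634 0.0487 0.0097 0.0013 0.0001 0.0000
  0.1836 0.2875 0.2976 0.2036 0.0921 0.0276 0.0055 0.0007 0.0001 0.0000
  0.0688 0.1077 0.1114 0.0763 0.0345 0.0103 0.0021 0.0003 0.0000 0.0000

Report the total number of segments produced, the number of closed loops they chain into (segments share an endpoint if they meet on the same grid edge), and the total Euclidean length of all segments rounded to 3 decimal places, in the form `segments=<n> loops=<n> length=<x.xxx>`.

cell (5,1): code 0100 → (5.826,2.000)–(6.000,1.370)
cell (5,2): code 1000 → (6.000,2.260)–(5.826,2.000)
cell (6,0): code 0100 → (6.158,1.000)–(7.000,0.436)
cell (6,1): code 1110 → (6.000,1.370)–(6.158,1.000)
cell (6,2): code 1001 → (7.000,2.936)–(6.000,2.260)
cell (7,0): code 0110 → (7.000,0.436)–(8.000,0.500)
cell (7,2): code 1001 → (8.000,2.776)–(7.000,2.936)
cell (8,0): code 0010 → (8.000,0.500)–(8.786,1.000)
cell (8,1): code 0011 → (8.786,1.000)–(8.922,2.000)
cell (8,2): code 0001 → (8.922,2.000)–(8.000,2.776)
total: 10 segments, chained into 1 closed loop(s), length Σ = 8.749586

segments=10 loops=1 length=8.750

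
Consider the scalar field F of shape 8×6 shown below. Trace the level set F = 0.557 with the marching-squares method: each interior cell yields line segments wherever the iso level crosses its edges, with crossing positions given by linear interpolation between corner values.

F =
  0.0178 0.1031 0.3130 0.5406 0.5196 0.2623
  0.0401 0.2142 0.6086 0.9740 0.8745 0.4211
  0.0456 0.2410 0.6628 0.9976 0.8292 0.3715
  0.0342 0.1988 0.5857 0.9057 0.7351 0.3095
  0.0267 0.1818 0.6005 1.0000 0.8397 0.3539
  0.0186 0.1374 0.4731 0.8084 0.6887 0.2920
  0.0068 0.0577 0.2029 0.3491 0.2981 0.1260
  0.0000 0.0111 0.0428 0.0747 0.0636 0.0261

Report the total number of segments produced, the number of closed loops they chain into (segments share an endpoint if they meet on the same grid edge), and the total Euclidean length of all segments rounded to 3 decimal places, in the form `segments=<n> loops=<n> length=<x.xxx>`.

cell (0,1): code 0100 → (0.825,2.000)–(1.000,1.869)
cell (0,2): code 1100 → (0.038,3.000)–(0.825,2.000)
cell (0,3): code 1100 → (0.105,4.000)–(0.038,3.000)
cell (0,4): code 1000 → (1.000,4.700)–(0.105,4.000)
cell (1,1): code 0110 → (1.000,1.869)–(2.000,1.749)
cell (1,4): code 1001 → (2.000,4.595)–(1.000,4.700)
cell (2,1): code 0110 → (2.000,1.749)–(3.000,1.926)
cell (2,4): code 1001 → (3.000,4.418)–(2.000,4.595)
cell (3,1): code 0110 → (3.000,1.926)–(4.000,1.896)
cell (3,4): code 1001 → (4.000,4.582)–(3.000,4.418)
cell (4,1): code 0010 → (4.000,1.896)–(4.341,2.000)
cell (4,2): code 0111 → (4.341,2.000)–(5.000,2.250)
cell (4,4): code 1001 → (5.000,4.332)–(4.000,4.582)
cell (5,2): code 0010 → (5.000,2.250)–(5.547,3.000)
cell (5,3): code 0011 → (5.547,3.000)–(5.337,4.000)
cell (5,4): code 0001 → (5.337,4.000)–(5.000,4.332)
total: 16 segments, chained into 1 closed loop(s), length Σ = 14.202270

segments=16 loops=1 length=14.202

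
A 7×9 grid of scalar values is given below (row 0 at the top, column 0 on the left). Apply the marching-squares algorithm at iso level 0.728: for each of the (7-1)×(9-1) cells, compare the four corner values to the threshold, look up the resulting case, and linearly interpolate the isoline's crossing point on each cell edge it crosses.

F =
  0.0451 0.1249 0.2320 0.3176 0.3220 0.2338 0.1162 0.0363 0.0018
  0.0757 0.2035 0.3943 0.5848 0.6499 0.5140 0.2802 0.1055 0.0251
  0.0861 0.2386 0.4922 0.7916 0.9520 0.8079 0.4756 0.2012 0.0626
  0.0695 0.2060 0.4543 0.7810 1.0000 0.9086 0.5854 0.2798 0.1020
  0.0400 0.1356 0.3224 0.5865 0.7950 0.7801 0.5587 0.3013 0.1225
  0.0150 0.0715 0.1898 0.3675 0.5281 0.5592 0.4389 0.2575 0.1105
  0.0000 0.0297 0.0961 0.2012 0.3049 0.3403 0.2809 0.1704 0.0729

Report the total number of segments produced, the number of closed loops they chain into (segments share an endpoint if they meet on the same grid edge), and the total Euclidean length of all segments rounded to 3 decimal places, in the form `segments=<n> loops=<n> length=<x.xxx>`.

cell (1,2): code 0100 → (1.692,3.000)–(2.000,2.788)
cell (1,3): code 1100 → (1.259,4.000)–(1.692,3.000)
cell (1,4): code 1100 → (1.728,5.000)–(1.259,4.000)
cell (1,5): code 1000 → (2.000,5.240)–(1.728,5.000)
cell (2,2): code 0110 → (2.000,2.788)–(3.000,2.838)
cell (2,5): code 1001 → (3.000,5.559)–(2.000,5.240)
cell (3,2): code 0010 → (3.000,2.838)–(3.272,3.000)
cell (3,3): code 0111 → (3.272,3.000)–(4.000,3.679)
cell (3,5): code 1001 → (4.000,5.235)–(3.000,5.559)
cell (4,3): code 0010 → (4.000,3.679)–(4.251,4.000)
cell (4,4): code 0011 → (4.251,4.000)–(4.236,5.000)
cell (4,5): code 0001 → (4.236,5.000)–(4.000,5.235)
total: 12 segments, chained into 1 closed loop(s), length Σ = 9.086396

segments=12 loops=1 length=9.086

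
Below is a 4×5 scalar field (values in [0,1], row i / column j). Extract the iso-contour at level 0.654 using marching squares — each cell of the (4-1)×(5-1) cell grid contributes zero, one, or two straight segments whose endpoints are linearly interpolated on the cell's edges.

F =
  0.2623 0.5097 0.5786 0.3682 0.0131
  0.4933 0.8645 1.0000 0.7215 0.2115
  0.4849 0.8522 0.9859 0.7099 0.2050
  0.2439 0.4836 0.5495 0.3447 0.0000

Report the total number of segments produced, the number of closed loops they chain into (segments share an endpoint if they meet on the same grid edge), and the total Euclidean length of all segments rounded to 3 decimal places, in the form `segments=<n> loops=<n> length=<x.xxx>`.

segments=10 loops=1 length=8.407

cell (0,0): code 0100 → (0.407,1.000)–(1.000,0.433)
cell (0,1): code 1100 → (0.179,2.000)–(0.407,1.000)
cell (0,2): code 1100 → (0.809,3.000)–(0.179,2.000)
cell (0,3): code 1000 → (1.000,3.132)–(0.809,3.000)
cell (1,0): code 0110 → (1.000,0.433)–(2.000,0.460)
cell (1,3): code 1001 → (2.000,3.111)–(1.000,3.132)
cell (2,0): code 0010 → (2.000,0.460)–(2.538,1.000)
cell (2,1): code 0011 → (2.538,1.000)–(2.761,2.000)
cell (2,2): code 0011 → (2.761,2.000)–(2.153,3.000)
cell (2,3): code 0001 → (2.153,3.000)–(2.000,3.111)
total: 10 segments, chained into 1 closed loop(s), length Σ = 8.406551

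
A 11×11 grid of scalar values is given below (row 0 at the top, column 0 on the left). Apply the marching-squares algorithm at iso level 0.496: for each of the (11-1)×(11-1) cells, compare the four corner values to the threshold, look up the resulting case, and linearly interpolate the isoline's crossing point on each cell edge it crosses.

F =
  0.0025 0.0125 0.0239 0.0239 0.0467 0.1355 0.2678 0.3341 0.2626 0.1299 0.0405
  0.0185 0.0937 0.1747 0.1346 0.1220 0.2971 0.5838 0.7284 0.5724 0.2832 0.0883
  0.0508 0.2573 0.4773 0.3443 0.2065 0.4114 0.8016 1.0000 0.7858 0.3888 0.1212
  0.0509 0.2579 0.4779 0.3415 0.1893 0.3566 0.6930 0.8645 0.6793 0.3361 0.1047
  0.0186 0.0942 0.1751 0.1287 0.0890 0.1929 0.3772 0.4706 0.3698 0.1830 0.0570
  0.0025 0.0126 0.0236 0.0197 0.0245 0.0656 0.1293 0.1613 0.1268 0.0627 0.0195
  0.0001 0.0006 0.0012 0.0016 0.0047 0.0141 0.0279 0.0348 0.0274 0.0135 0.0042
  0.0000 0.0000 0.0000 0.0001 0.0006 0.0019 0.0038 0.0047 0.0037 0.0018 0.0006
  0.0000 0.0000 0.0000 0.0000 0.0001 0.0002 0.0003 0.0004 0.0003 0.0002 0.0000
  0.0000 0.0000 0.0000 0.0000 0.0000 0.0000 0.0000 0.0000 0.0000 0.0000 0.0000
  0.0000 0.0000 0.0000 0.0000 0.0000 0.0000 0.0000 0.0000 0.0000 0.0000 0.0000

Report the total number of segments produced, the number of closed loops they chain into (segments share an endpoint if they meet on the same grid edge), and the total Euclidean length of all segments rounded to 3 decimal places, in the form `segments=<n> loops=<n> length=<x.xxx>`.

segments=12 loops=1 length=10.887

cell (0,5): code 0100 → (0.722,6.000)–(1.000,5.694)
cell (0,6): code 1100 → (0.411,7.000)–(0.722,6.000)
cell (0,7): code 1100 → (0.753,8.000)–(0.411,7.000)
cell (0,8): code 1000 → (1.000,8.264)–(0.753,8.000)
cell (1,5): code 0110 → (1.000,5.694)–(2.000,5.217)
cell (1,8): code 1001 → (2.000,8.730)–(1.000,8.264)
cell (2,5): code 0110 → (2.000,5.217)–(3.000,5.414)
cell (2,8): code 1001 → (3.000,8.534)–(2.000,8.730)
cell (3,5): code 0010 → (3.000,5.414)–(3.624,6.000)
cell (3,6): code 0011 → (3.624,6.000)–(3.936,7.000)
cell (3,7): code 0011 → (3.936,7.000)–(3.592,8.000)
cell (3,8): code 0001 → (3.592,8.000)–(3.000,8.534)
total: 12 segments, chained into 1 closed loop(s), length Σ = 10.886691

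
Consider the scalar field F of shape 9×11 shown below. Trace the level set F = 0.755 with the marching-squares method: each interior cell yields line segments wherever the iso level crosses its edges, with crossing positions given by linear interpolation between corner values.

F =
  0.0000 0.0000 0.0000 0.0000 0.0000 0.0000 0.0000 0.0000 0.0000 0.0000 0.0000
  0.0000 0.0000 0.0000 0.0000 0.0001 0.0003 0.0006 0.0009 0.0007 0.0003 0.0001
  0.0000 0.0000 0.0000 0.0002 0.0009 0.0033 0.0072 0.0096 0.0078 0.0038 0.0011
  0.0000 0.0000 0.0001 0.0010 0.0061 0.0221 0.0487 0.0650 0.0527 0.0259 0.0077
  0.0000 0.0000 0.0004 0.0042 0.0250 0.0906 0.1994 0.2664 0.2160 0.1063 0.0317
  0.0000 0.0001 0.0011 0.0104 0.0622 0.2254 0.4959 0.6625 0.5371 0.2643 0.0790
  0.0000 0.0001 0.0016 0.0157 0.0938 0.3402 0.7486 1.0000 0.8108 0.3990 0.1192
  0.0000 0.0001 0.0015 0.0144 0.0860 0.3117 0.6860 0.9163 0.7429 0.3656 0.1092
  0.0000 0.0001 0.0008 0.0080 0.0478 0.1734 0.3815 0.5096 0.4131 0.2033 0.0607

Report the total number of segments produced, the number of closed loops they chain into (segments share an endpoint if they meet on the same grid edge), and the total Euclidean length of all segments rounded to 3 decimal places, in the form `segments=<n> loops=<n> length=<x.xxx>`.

segments=8 loops=1 length=6.465

cell (5,6): code 0100 → (5.274,7.000)–(6.000,6.025)
cell (5,7): code 1100 → (5.796,8.000)–(5.274,7.000)
cell (5,8): code 1000 → (6.000,8.136)–(5.796,8.000)
cell (6,6): code 0110 → (6.000,6.025)–(7.000,6.300)
cell (6,7): code 1011 → (7.000,7.930)–(6.822,8.000)
cell (6,8): code 0001 → (6.822,8.000)–(6.000,8.136)
cell (7,6): code 0010 → (7.000,6.300)–(7.397,7.000)
cell (7,7): code 0001 → (7.397,7.000)–(7.000,7.930)
total: 8 segments, chained into 1 closed loop(s), length Σ = 6.465358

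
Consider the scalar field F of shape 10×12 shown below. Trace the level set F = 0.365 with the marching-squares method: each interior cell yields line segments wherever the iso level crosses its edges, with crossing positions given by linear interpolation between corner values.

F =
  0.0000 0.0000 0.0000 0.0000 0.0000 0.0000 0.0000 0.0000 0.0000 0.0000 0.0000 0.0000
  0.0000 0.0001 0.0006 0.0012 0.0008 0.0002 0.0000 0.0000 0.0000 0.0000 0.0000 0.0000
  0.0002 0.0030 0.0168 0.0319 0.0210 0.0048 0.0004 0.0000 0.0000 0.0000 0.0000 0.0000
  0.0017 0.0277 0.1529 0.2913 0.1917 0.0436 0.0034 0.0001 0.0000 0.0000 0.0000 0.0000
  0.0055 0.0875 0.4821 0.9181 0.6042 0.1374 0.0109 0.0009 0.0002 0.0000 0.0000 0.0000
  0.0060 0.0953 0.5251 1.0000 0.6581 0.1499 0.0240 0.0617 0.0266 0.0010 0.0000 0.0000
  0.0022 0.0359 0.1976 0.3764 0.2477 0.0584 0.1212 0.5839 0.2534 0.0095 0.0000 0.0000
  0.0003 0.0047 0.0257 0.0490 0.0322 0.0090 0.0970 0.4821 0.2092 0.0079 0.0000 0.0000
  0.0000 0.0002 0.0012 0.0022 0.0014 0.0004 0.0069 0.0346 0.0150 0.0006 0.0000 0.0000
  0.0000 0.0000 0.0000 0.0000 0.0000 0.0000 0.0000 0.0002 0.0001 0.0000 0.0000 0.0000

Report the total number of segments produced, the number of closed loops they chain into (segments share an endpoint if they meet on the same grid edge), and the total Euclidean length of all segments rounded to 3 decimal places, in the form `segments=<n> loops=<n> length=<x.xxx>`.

segments=18 loops=2 length=13.500

cell (3,1): code 0100 → (3.644,2.000)–(4.000,1.703)
cell (3,2): code 1100 → (3.118,3.000)–(3.644,2.000)
cell (3,3): code 1100 → (3.420,4.000)–(3.118,3.000)
cell (3,4): code 1000 → (4.000,4.512)–(3.420,4.000)
cell (4,1): code 0110 → (4.000,1.703)–(5.000,1.628)
cell (4,4): code 1001 → (5.000,4.577)–(4.000,4.512)
cell (5,1): code 0010 → (5.000,1.628)–(5.489,2.000)
cell (5,2): code 0111 → (5.489,2.000)–(6.000,2.936)
cell (5,3): code 1011 → (6.000,3.089)–(5.714,4.000)
cell (5,4): code 0001 → (5.714,4.000)–(5.000,4.577)
cell (5,6): code 0100 → (5.581,7.000)–(6.000,6.527)
cell (5,7): code 1000 → (6.000,7.662)–(5.581,7.000)
cell (6,2): code 0010 → (6.000,2.936)–(6.035,3.000)
cell (6,3): code 0001 → (6.035,3.000)–(6.000,3.089)
cell (6,6): code 0110 → (6.000,6.527)–(7.000,6.696)
cell (6,7): code 1001 → (7.000,7.429)–(6.000,7.662)
cell (7,6): code 0010 → (7.000,6.696)–(7.262,7.000)
cell (7,7): code 0001 → (7.262,7.000)–(7.000,7.429)
total: 18 segments, chained into 2 closed loop(s), length Σ = 13.499996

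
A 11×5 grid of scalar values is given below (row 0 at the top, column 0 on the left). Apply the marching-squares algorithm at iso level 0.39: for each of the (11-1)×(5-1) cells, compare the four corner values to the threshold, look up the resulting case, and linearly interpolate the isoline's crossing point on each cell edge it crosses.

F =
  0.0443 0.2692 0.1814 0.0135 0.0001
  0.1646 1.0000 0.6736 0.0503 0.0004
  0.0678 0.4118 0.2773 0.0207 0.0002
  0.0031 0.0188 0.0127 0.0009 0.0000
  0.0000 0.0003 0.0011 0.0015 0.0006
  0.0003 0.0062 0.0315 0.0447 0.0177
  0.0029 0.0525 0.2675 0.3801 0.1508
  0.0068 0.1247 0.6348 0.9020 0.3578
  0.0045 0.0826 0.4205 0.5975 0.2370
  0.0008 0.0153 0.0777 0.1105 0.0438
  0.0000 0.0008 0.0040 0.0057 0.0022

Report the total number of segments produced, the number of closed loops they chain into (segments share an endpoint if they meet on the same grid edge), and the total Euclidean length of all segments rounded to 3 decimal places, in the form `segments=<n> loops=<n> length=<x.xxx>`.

cell (0,0): code 0100 → (0.165,1.000)–(1.000,0.270)
cell (0,1): code 1100 → (0.424,2.000)–(0.165,1.000)
cell (0,2): code 1000 → (1.000,2.455)–(0.424,2.000)
cell (1,0): code 0110 → (1.000,0.270)–(2.000,0.937)
cell (1,1): code 1011 → (2.000,1.162)–(1.716,2.000)
cell (1,2): code 0001 → (1.716,2.000)–(1.000,2.455)
cell (2,0): code 0010 → (2.000,0.937)–(2.055,1.000)
cell (2,1): code 0001 → (2.055,1.000)–(2.000,1.162)
cell (6,1): code 0100 → (6.334,2.000)–(7.000,1.520)
cell (6,2): code 1100 → (6.019,3.000)–(6.334,2.000)
cell (6,3): code 1000 → (7.000,3.941)–(6.019,3.000)
cell (7,1): code 0110 → (7.000,1.520)–(8.000,1.910)
cell (7,3): code 1001 → (8.000,3.576)–(7.000,3.941)
cell (8,1): code 0010 → (8.000,1.910)–(8.089,2.000)
cell (8,2): code 0011 → (8.089,2.000)–(8.426,3.000)
cell (8,3): code 0001 → (8.426,3.000)–(8.000,3.576)
total: 16 segments, chained into 2 closed loop(s), length Σ = 13.331262

segments=16 loops=2 length=13.331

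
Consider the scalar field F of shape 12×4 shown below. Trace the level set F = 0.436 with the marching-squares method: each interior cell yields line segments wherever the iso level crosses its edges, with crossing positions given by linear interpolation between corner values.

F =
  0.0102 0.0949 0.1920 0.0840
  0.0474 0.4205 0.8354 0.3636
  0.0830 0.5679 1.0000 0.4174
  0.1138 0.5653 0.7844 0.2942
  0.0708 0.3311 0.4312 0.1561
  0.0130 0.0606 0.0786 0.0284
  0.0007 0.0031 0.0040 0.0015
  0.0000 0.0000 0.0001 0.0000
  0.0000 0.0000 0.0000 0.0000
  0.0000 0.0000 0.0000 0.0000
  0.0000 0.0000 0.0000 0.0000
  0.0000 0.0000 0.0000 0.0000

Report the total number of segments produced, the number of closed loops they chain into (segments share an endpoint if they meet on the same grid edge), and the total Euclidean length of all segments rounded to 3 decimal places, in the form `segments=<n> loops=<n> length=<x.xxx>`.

segments=10 loops=1 length=9.210

cell (0,1): code 0100 → (0.379,2.000)–(1.000,1.037)
cell (0,2): code 1000 → (1.000,2.847)–(0.379,2.000)
cell (1,0): code 0100 → (1.105,1.000)–(2.000,0.728)
cell (1,1): code 1110 → (1.000,1.037)–(1.105,1.000)
cell (1,2): code 1001 → (2.000,2.968)–(1.000,2.847)
cell (2,0): code 0110 → (2.000,0.728)–(3.000,0.714)
cell (2,2): code 1001 → (3.000,2.711)–(2.000,2.968)
cell (3,0): code 0010 → (3.000,0.714)–(3.552,1.000)
cell (3,1): code 0011 → (3.552,1.000)–(3.986,2.000)
cell (3,2): code 0001 → (3.986,2.000)–(3.000,2.711)
total: 10 segments, chained into 1 closed loop(s), length Σ = 9.210086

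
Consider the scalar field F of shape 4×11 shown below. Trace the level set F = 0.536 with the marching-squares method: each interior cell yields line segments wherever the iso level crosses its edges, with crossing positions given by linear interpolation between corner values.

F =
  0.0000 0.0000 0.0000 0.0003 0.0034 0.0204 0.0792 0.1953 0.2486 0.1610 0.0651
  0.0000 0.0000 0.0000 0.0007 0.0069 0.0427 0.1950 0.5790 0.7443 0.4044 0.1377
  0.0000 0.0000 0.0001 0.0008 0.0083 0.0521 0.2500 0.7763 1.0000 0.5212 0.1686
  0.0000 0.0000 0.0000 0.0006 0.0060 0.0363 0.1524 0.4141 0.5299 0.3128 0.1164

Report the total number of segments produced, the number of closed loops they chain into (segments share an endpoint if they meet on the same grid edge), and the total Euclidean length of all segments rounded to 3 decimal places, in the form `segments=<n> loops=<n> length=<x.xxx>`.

segments=8 loops=1 length=7.307

cell (0,6): code 0100 → (0.888,7.000)–(1.000,6.888)
cell (0,7): code 1100 → (0.580,8.000)–(0.888,7.000)
cell (0,8): code 1000 → (1.000,8.613)–(0.580,8.000)
cell (1,6): code 0110 → (1.000,6.888)–(2.000,6.543)
cell (1,8): code 1001 → (2.000,8.969)–(1.000,8.613)
cell (2,6): code 0010 → (2.000,6.543)–(2.663,7.000)
cell (2,7): code 0011 → (2.663,7.000)–(2.987,8.000)
cell (2,8): code 0001 → (2.987,8.000)–(2.000,8.969)
total: 8 segments, chained into 1 closed loop(s), length Σ = 7.306824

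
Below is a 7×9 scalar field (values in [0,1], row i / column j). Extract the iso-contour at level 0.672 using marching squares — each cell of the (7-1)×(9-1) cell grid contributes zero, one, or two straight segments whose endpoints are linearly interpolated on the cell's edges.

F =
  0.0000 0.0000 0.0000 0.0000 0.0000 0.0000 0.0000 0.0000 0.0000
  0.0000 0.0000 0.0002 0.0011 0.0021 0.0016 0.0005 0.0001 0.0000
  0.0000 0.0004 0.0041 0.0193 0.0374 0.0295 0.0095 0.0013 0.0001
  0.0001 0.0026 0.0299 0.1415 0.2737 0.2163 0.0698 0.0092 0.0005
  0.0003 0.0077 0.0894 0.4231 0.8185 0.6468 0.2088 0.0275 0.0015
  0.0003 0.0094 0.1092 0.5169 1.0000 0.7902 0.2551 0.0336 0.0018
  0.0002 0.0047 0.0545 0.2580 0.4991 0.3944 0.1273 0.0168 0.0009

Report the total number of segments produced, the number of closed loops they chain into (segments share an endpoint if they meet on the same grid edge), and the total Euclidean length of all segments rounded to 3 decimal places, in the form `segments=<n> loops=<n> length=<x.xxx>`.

cell (3,3): code 0100 → (3.731,4.000)–(4.000,3.629)
cell (3,4): code 1000 → (4.000,4.853)–(3.731,4.000)
cell (4,3): code 0110 → (4.000,3.629)–(5.000,3.321)
cell (4,4): code 1101 → (4.176,5.000)–(4.000,4.853)
cell (4,5): code 1000 → (5.000,5.221)–(4.176,5.000)
cell (5,3): code 0010 → (5.000,3.321)–(5.655,4.000)
cell (5,4): code 0011 → (5.655,4.000)–(5.299,5.000)
cell (5,5): code 0001 → (5.299,5.000)–(5.000,5.221)
total: 8 segments, chained into 1 closed loop(s), length Σ = 5.857477

segments=8 loops=1 length=5.857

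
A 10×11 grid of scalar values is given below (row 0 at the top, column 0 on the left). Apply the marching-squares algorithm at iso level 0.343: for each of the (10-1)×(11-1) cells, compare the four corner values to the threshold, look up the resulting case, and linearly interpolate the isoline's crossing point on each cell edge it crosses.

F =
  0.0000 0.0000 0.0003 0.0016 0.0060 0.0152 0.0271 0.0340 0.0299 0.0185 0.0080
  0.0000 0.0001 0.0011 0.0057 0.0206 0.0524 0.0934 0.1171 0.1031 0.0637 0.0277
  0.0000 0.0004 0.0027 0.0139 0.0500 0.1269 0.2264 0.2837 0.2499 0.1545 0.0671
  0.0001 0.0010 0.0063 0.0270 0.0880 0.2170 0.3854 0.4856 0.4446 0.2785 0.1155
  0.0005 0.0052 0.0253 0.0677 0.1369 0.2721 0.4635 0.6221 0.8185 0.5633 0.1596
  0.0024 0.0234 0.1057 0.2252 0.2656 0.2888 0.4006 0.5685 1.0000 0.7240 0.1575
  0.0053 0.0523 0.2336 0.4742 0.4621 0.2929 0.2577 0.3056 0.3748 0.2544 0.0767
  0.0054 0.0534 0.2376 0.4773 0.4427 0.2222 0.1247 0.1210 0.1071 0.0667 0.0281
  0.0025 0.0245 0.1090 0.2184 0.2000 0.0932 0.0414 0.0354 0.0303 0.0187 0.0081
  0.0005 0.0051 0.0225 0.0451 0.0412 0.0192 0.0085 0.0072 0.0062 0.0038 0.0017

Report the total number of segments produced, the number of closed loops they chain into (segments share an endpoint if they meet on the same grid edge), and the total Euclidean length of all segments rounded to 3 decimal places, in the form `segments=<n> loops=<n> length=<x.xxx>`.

cell (2,5): code 0100 → (2.733,6.000)–(3.000,5.748)
cell (2,6): code 1100 → (2.294,7.000)–(2.733,6.000)
cell (2,7): code 1100 → (2.478,8.000)–(2.294,7.000)
cell (2,8): code 1000 → (3.000,8.612)–(2.478,8.000)
cell (3,5): code 0110 → (3.000,5.748)–(4.000,5.370)
cell (3,8): code 1101 → (3.226,9.000)–(3.000,8.612)
cell (3,9): code 1000 → (4.000,9.546)–(3.226,9.000)
cell (4,5): code 0110 → (4.000,5.370)–(5.000,5.485)
cell (4,9): code 1001 → (5.000,9.673)–(4.000,9.546)
cell (5,2): code 0100 → (5.473,3.000)–(6.000,2.455)
cell (5,3): code 1100 → (5.394,4.000)–(5.473,3.000)
cell (5,4): code 1000 → (6.000,4.704)–(5.394,4.000)
cell (5,5): code 0010 → (5.000,5.485)–(5.403,6.000)
cell (5,6): code 0011 → (5.403,6.000)–(5.858,7.000)
cell (5,7): code 0111 → (5.858,7.000)–(6.000,7.540)
cell (5,8): code 1011 → (6.000,8.264)–(5.811,9.000)
cell (5,9): code 0001 → (5.811,9.000)–(5.000,9.673)
cell (6,2): code 0110 → (6.000,2.455)–(7.000,2.440)
cell (6,4): code 1001 → (7.000,4.452)–(6.000,4.704)
cell (6,7): code 0010 → (6.000,7.540)–(6.119,8.000)
cell (6,8): code 0001 → (6.119,8.000)–(6.000,8.264)
cell (7,2): code 0010 → (7.000,2.440)–(7.519,3.000)
cell (7,3): code 0011 → (7.519,3.000)–(7.411,4.000)
cell (7,4): code 0001 → (7.411,4.000)–(7.000,4.452)
total: 24 segments, chained into 2 closed loop(s), length Σ = 19.750872

segments=24 loops=2 length=19.751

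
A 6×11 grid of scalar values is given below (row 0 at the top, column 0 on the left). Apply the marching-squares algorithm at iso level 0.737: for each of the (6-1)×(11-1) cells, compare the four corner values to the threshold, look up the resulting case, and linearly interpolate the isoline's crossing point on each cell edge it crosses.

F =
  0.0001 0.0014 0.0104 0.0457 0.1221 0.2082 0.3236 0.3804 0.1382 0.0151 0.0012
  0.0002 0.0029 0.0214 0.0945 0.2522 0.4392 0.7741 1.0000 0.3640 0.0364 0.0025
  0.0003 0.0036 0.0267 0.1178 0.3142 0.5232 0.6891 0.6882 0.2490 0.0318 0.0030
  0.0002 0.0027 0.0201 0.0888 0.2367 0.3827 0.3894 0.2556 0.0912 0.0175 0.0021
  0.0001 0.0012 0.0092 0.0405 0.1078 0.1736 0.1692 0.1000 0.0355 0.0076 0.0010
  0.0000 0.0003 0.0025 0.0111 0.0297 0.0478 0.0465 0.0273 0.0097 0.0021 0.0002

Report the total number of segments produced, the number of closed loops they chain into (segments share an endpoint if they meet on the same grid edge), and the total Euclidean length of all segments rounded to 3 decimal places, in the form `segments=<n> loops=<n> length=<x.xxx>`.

segments=6 loops=1 length=4.257

cell (0,5): code 0100 → (0.918,6.000)–(1.000,5.889)
cell (0,6): code 1100 → (0.576,7.000)–(0.918,6.000)
cell (0,7): code 1000 → (1.000,7.414)–(0.576,7.000)
cell (1,5): code 0010 → (1.000,5.889)–(1.436,6.000)
cell (1,6): code 0011 → (1.436,6.000)–(1.843,7.000)
cell (1,7): code 0001 → (1.843,7.000)–(1.000,7.414)
total: 6 segments, chained into 1 closed loop(s), length Σ = 4.256907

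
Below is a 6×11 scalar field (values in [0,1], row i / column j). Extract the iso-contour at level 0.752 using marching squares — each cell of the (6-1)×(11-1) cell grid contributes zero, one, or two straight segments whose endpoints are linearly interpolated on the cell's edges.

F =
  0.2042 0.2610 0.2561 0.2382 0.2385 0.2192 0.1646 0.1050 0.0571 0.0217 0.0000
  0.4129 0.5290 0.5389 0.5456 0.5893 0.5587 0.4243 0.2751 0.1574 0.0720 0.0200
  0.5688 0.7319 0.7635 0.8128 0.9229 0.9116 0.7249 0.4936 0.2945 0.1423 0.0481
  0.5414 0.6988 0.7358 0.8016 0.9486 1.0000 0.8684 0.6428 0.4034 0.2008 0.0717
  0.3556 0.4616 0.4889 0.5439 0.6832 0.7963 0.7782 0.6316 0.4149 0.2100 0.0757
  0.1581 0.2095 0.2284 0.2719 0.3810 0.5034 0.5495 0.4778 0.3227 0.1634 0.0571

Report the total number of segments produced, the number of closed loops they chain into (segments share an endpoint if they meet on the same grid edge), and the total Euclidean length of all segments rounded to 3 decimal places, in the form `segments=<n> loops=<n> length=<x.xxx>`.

cell (1,1): code 0100 → (1.949,2.000)–(2.000,1.636)
cell (1,2): code 1100 → (1.772,3.000)–(1.949,2.000)
cell (1,3): code 1100 → (1.488,4.000)–(1.772,3.000)
cell (1,4): code 1100 → (1.548,5.000)–(1.488,4.000)
cell (1,5): code 1000 → (2.000,5.855)–(1.548,5.000)
cell (2,1): code 0010 → (2.000,1.636)–(2.415,2.000)
cell (2,2): code 0111 → (2.415,2.000)–(3.000,2.246)
cell (2,5): code 1101 → (2.189,6.000)–(2.000,5.855)
cell (2,6): code 1000 → (3.000,6.516)–(2.189,6.000)
cell (3,2): code 0010 → (3.000,2.246)–(3.192,3.000)
cell (3,3): code 0011 → (3.192,3.000)–(3.741,4.000)
cell (3,4): code 0111 → (3.741,4.000)–(4.000,4.608)
cell (3,6): code 1001 → (4.000,6.179)–(3.000,6.516)
cell (4,4): code 0010 → (4.000,4.608)–(4.151,5.000)
cell (4,5): code 0011 → (4.151,5.000)–(4.115,6.000)
cell (4,6): code 0001 → (4.115,6.000)–(4.000,6.179)
total: 16 segments, chained into 1 closed loop(s), length Σ = 12.045604

segments=16 loops=1 length=12.046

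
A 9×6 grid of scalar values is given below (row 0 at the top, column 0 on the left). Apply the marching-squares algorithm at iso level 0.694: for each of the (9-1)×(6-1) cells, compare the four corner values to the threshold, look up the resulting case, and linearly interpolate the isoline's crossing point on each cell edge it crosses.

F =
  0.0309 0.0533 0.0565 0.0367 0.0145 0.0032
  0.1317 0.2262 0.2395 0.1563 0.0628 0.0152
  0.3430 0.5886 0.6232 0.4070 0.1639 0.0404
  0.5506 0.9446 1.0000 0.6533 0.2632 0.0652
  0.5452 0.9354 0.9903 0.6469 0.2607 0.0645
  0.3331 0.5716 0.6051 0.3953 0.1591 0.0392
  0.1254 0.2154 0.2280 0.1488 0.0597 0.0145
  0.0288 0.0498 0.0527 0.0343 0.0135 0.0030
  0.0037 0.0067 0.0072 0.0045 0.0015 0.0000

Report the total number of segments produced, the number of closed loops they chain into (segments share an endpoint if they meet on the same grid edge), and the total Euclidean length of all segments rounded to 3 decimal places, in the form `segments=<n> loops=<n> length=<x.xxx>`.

segments=8 loops=1 length=8.223

cell (2,0): code 0100 → (2.296,1.000)–(3.000,0.364)
cell (2,1): code 1100 → (2.188,2.000)–(2.296,1.000)
cell (2,2): code 1000 → (3.000,2.883)–(2.188,2.000)
cell (3,0): code 0110 → (3.000,0.364)–(4.000,0.381)
cell (3,2): code 1001 → (4.000,2.863)–(3.000,2.883)
cell (4,0): code 0010 → (4.000,0.381)–(4.664,1.000)
cell (4,1): code 0011 → (4.664,1.000)–(4.769,2.000)
cell (4,2): code 0001 → (4.769,2.000)–(4.000,2.863)
total: 8 segments, chained into 1 closed loop(s), length Σ = 8.222990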